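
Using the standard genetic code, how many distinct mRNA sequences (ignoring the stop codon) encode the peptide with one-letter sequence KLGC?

Lys: 2 codons.
Leu: 6 codons.
Gly: 4 codons.
Cys: 2 codons.
2 × 6 × 4 × 2 = 96.

96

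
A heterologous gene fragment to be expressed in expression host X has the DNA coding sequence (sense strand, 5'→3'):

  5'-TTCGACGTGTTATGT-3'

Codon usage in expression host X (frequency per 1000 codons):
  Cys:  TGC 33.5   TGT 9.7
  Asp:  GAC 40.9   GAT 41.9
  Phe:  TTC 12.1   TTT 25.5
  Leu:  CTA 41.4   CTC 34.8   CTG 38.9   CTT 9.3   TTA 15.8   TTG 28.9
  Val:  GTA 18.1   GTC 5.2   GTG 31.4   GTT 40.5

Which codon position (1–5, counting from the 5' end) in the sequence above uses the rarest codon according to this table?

Codon 1 TTC (Phe): 12.1 per 1000.
Codon 2 GAC (Asp): 40.9 per 1000.
Codon 3 GTG (Val): 31.4 per 1000.
Codon 4 TTA (Leu): 15.8 per 1000.
Codon 5 TGT (Cys): 9.7 per 1000.
Lowest frequency is 9.7 at codon 5.

5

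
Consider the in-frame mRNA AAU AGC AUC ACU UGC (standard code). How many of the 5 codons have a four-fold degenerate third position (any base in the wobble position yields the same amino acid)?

1

Codon 1 AAU (Asn): third position 2-fold.
Codon 2 AGC (Ser): third position 2-fold.
Codon 3 AUC (Ile): third position 3-fold.
Codon 4 ACU (Thr): third position 4-fold.
Codon 5 UGC (Cys): third position 2-fold.
Four-fold degenerate third positions: 1.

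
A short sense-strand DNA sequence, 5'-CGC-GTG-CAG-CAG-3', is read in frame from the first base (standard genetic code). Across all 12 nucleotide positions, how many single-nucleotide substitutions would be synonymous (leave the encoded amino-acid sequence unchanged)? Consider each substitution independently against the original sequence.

8

Codon 1 (CGC, Arg): 3 synonymous substitutions.
Codon 2 (GTG, Val): 3 synonymous substitutions.
Codon 3 (CAG, Gln): 1 synonymous substitution.
Codon 4 (CAG, Gln): 1 synonymous substitution.
Total: 3 + 3 + 1 + 1 = 8.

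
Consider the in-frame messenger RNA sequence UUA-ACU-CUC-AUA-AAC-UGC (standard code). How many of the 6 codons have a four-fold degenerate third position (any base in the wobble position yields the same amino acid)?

Codon 1 UUA (Leu): third position 2-fold.
Codon 2 ACU (Thr): third position 4-fold.
Codon 3 CUC (Leu): third position 4-fold.
Codon 4 AUA (Ile): third position 3-fold.
Codon 5 AAC (Asn): third position 2-fold.
Codon 6 UGC (Cys): third position 2-fold.
Four-fold degenerate third positions: 2.

2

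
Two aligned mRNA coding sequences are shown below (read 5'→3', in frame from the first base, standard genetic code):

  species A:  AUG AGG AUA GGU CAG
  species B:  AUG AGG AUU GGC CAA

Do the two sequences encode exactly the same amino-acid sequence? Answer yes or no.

yes

Codon 1: AUG Met / AUG Met — identical.
Codon 2: AGG Arg / AGG Arg — identical.
Codon 3: AUA Ile / AUU Ile — synonymous.
Codon 4: GGU Gly / GGC Gly — synonymous.
Codon 5: CAG Gln / CAA Gln — synonymous.
Nonsynonymous differences: 0 → same protein.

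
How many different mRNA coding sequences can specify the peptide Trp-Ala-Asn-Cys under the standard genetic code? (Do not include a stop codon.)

16

Trp: 1 codon.
Ala: 4 codons.
Asn: 2 codons.
Cys: 2 codons.
1 × 4 × 2 × 2 = 16.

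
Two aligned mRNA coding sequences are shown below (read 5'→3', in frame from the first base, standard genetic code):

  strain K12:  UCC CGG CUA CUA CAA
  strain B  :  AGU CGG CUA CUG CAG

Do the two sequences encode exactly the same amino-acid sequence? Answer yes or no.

Codon 1: UCC Ser / AGU Ser — synonymous.
Codon 2: CGG Arg / CGG Arg — identical.
Codon 3: CUA Leu / CUA Leu — identical.
Codon 4: CUA Leu / CUG Leu — synonymous.
Codon 5: CAA Gln / CAG Gln — synonymous.
Nonsynonymous differences: 0 → same protein.

yes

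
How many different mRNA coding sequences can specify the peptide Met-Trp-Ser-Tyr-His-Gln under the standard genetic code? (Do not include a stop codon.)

Met: 1 codon.
Trp: 1 codon.
Ser: 6 codons.
Tyr: 2 codons.
His: 2 codons.
Gln: 2 codons.
1 × 1 × 6 × 2 × 2 × 2 = 48.

48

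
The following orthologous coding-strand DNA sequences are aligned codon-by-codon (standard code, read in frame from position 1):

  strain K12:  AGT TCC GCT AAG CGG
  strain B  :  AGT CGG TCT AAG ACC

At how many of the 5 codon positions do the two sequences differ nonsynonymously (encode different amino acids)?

3

Codon 1: AGT Ser / AGT Ser — identical.
Codon 2: TCC Ser / CGG Arg — nonsynonymous.
Codon 3: GCT Ala / TCT Ser — nonsynonymous.
Codon 4: AAG Lys / AAG Lys — identical.
Codon 5: CGG Arg / ACC Thr — nonsynonymous.
Nonsynonymous differences: 3.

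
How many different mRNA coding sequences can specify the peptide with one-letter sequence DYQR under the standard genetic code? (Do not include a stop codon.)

Asp: 2 codons.
Tyr: 2 codons.
Gln: 2 codons.
Arg: 6 codons.
2 × 2 × 2 × 6 = 48.

48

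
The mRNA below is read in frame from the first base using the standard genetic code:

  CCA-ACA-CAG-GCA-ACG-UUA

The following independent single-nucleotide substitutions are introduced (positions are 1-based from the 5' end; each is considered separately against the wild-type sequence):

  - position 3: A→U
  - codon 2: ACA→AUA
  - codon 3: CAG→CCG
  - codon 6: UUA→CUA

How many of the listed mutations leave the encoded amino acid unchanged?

2

Codon 1: CCA (Pro) → CCU (Pro) — synonymous.
Codon 2: ACA (Thr) → AUA (Ile) — missense.
Codon 3: CAG (Gln) → CCG (Pro) — missense.
Codon 6: UUA (Leu) → CUA (Leu) — synonymous.
Synonymous: 2 of 4.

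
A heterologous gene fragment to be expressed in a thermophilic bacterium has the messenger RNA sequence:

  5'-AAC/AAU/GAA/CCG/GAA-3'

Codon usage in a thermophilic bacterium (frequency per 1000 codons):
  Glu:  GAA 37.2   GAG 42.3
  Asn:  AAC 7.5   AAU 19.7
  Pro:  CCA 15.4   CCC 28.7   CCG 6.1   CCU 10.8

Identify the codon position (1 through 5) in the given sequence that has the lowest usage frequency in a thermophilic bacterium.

Codon 1 AAC (Asn): 7.5 per 1000.
Codon 2 AAU (Asn): 19.7 per 1000.
Codon 3 GAA (Glu): 37.2 per 1000.
Codon 4 CCG (Pro): 6.1 per 1000.
Codon 5 GAA (Glu): 37.2 per 1000.
Lowest frequency is 6.1 at codon 4.

4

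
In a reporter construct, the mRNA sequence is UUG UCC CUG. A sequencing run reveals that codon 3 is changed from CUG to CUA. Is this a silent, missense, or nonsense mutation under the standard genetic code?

silent

Position 9 falls in codon 3: CUG → Leu.
After the substitution the codon is CUA → Leu.
Both encode Leu, so the change is synonymous.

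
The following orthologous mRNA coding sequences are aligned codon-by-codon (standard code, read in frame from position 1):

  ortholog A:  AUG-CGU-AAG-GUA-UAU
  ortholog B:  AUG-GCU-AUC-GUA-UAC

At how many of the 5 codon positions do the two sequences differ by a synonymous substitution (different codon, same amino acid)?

1

Codon 1: AUG Met / AUG Met — identical.
Codon 2: CGU Arg / GCU Ala — nonsynonymous.
Codon 3: AAG Lys / AUC Ile — nonsynonymous.
Codon 4: GUA Val / GUA Val — identical.
Codon 5: UAU Tyr / UAC Tyr — synonymous.
Synonymous differences: 1.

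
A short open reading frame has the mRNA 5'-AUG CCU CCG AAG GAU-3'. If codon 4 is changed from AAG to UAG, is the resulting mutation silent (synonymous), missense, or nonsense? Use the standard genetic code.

nonsense

Position 10 falls in codon 4: AAG → Lys.
After the substitution the codon is UAG → Stop.
The new codon is a stop codon, so this is a nonsense mutation.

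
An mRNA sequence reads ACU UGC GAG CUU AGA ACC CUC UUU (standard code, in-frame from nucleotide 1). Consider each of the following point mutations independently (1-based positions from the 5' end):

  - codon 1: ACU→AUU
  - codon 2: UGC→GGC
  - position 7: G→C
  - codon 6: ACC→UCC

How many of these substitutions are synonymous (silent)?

Codon 1: ACU (Thr) → AUU (Ile) — missense.
Codon 2: UGC (Cys) → GGC (Gly) — missense.
Codon 3: GAG (Glu) → CAG (Gln) — missense.
Codon 6: ACC (Thr) → UCC (Ser) — missense.
Synonymous: 0 of 4.

0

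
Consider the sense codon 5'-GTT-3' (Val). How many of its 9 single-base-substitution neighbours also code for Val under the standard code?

Position 1: none → 0 synonymous.
Position 2: none → 0 synonymous.
Position 3: GTC, GTA, GTG → 3 synonymous.
Total: 0 + 0 + 3 = 3.

3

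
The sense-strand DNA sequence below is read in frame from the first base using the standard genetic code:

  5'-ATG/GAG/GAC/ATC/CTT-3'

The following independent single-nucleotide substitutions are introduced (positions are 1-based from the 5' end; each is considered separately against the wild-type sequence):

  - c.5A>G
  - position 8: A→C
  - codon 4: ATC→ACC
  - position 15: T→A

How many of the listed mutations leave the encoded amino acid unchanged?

1

Codon 2: GAG (Glu) → GGG (Gly) — missense.
Codon 3: GAC (Asp) → GCC (Ala) — missense.
Codon 4: ATC (Ile) → ACC (Thr) — missense.
Codon 5: CTT (Leu) → CTA (Leu) — synonymous.
Synonymous: 1 of 4.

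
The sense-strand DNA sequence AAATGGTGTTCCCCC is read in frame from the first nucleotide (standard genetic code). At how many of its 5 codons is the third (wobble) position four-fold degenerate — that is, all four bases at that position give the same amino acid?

Codon 1 AAA (Lys): third position 2-fold.
Codon 2 TGG (Trp): third position 1-fold.
Codon 3 TGT (Cys): third position 2-fold.
Codon 4 TCC (Ser): third position 4-fold.
Codon 5 CCC (Pro): third position 4-fold.
Four-fold degenerate third positions: 2.

2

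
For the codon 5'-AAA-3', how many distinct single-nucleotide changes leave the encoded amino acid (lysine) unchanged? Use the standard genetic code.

1

Position 1: none → 0 synonymous.
Position 2: none → 0 synonymous.
Position 3: AAG → 1 synonymous.
Total: 0 + 0 + 1 = 1.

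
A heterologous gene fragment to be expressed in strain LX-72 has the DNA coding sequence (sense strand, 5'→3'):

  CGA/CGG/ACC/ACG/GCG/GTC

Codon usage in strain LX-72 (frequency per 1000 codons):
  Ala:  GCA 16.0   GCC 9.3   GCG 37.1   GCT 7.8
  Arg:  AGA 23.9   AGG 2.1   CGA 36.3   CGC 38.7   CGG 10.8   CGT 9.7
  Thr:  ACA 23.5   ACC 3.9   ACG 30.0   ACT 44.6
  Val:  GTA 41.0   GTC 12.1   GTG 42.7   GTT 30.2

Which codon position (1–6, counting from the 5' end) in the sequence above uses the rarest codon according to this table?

3

Codon 1 CGA (Arg): 36.3 per 1000.
Codon 2 CGG (Arg): 10.8 per 1000.
Codon 3 ACC (Thr): 3.9 per 1000.
Codon 4 ACG (Thr): 30.0 per 1000.
Codon 5 GCG (Ala): 37.1 per 1000.
Codon 6 GTC (Val): 12.1 per 1000.
Lowest frequency is 3.9 at codon 3.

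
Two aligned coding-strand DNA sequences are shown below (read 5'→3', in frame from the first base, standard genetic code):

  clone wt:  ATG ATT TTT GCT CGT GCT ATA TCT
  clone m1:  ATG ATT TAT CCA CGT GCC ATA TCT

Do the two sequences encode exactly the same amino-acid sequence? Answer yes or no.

no

Codon 1: ATG Met / ATG Met — identical.
Codon 2: ATT Ile / ATT Ile — identical.
Codon 3: TTT Phe / TAT Tyr — nonsynonymous.
Codon 4: GCT Ala / CCA Pro — nonsynonymous.
Codon 5: CGT Arg / CGT Arg — identical.
Codon 6: GCT Ala / GCC Ala — synonymous.
Codon 7: ATA Ile / ATA Ile — identical.
Codon 8: TCT Ser / TCT Ser — identical.
Nonsynonymous differences: 2 → different protein.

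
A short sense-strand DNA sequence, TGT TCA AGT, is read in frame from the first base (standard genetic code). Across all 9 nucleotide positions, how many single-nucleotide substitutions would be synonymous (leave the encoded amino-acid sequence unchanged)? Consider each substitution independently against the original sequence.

5

Codon 1 (TGT, Cys): 1 synonymous substitution.
Codon 2 (TCA, Ser): 3 synonymous substitutions.
Codon 3 (AGT, Ser): 1 synonymous substitution.
Total: 1 + 3 + 1 = 5.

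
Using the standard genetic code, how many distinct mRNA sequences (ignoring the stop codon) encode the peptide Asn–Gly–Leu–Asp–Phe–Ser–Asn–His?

Asn: 2 codons.
Gly: 4 codons.
Leu: 6 codons.
Asp: 2 codons.
Phe: 2 codons.
Ser: 6 codons.
Asn: 2 codons.
His: 2 codons.
2 × 4 × 6 × 2 × 2 × 6 × 2 × 2 = 4608.

4608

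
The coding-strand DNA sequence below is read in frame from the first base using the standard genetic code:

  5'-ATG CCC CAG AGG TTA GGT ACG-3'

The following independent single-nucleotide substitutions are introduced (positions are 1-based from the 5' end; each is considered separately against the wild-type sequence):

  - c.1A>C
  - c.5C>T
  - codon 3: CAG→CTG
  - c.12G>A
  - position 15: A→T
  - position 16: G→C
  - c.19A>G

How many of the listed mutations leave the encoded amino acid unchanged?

1

Codon 1: ATG (Met) → CTG (Leu) — missense.
Codon 2: CCC (Pro) → CTC (Leu) — missense.
Codon 3: CAG (Gln) → CTG (Leu) — missense.
Codon 4: AGG (Arg) → AGA (Arg) — synonymous.
Codon 5: TTA (Leu) → TTT (Phe) — missense.
Codon 6: GGT (Gly) → CGT (Arg) — missense.
Codon 7: ACG (Thr) → GCG (Ala) — missense.
Synonymous: 1 of 7.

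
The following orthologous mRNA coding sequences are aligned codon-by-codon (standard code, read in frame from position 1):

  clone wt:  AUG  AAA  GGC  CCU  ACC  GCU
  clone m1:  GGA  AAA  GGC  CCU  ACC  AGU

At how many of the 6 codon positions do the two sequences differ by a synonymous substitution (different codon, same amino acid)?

0

Codon 1: AUG Met / GGA Gly — nonsynonymous.
Codon 2: AAA Lys / AAA Lys — identical.
Codon 3: GGC Gly / GGC Gly — identical.
Codon 4: CCU Pro / CCU Pro — identical.
Codon 5: ACC Thr / ACC Thr — identical.
Codon 6: GCU Ala / AGU Ser — nonsynonymous.
Synonymous differences: 0.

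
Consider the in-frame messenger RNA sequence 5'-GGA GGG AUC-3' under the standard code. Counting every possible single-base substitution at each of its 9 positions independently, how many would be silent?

Codon 1 (GGA, Gly): 3 synonymous substitutions.
Codon 2 (GGG, Gly): 3 synonymous substitutions.
Codon 3 (AUC, Ile): 2 synonymous substitutions.
Total: 3 + 3 + 2 = 8.

8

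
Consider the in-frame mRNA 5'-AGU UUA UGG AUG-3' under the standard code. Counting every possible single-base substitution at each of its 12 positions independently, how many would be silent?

3

Codon 1 (AGU, Ser): 1 synonymous substitution.
Codon 2 (UUA, Leu): 2 synonymous substitutions.
Codon 3 (UGG, Trp): 0 synonymous substitutions.
Codon 4 (AUG, Met): 0 synonymous substitutions.
Total: 1 + 2 + 0 + 0 = 3.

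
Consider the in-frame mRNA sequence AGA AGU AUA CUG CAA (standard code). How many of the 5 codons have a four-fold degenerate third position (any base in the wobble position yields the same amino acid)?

1

Codon 1 AGA (Arg): third position 2-fold.
Codon 2 AGU (Ser): third position 2-fold.
Codon 3 AUA (Ile): third position 3-fold.
Codon 4 CUG (Leu): third position 4-fold.
Codon 5 CAA (Gln): third position 2-fold.
Four-fold degenerate third positions: 1.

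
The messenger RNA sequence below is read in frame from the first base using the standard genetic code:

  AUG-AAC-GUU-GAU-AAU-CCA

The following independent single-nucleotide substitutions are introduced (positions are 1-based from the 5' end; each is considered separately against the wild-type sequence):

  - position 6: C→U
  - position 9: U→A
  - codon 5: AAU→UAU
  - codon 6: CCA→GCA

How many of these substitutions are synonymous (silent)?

2

Codon 2: AAC (Asn) → AAU (Asn) — synonymous.
Codon 3: GUU (Val) → GUA (Val) — synonymous.
Codon 5: AAU (Asn) → UAU (Tyr) — missense.
Codon 6: CCA (Pro) → GCA (Ala) — missense.
Synonymous: 2 of 4.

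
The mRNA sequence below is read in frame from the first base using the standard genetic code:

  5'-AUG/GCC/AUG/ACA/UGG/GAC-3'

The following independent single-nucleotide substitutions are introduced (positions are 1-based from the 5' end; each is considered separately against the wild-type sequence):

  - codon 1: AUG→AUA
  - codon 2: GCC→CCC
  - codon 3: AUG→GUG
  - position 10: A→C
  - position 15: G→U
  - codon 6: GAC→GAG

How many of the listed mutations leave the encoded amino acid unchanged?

0

Codon 1: AUG (Met) → AUA (Ile) — missense.
Codon 2: GCC (Ala) → CCC (Pro) — missense.
Codon 3: AUG (Met) → GUG (Val) — missense.
Codon 4: ACA (Thr) → CCA (Pro) — missense.
Codon 5: UGG (Trp) → UGU (Cys) — missense.
Codon 6: GAC (Asp) → GAG (Glu) — missense.
Synonymous: 0 of 6.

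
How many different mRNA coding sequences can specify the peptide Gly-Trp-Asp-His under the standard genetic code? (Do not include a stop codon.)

Gly: 4 codons.
Trp: 1 codon.
Asp: 2 codons.
His: 2 codons.
4 × 1 × 2 × 2 = 16.

16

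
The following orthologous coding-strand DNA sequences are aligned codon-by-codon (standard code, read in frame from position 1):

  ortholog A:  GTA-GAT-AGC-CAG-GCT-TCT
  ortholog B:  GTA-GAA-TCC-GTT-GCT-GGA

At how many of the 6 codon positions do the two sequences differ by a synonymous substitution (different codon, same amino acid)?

1

Codon 1: GTA Val / GTA Val — identical.
Codon 2: GAT Asp / GAA Glu — nonsynonymous.
Codon 3: AGC Ser / TCC Ser — synonymous.
Codon 4: CAG Gln / GTT Val — nonsynonymous.
Codon 5: GCT Ala / GCT Ala — identical.
Codon 6: TCT Ser / GGA Gly — nonsynonymous.
Synonymous differences: 1.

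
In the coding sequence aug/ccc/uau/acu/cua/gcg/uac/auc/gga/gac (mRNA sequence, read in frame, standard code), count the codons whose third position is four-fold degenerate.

Codon 1 AUG (Met): third position 1-fold.
Codon 2 CCC (Pro): third position 4-fold.
Codon 3 UAU (Tyr): third position 2-fold.
Codon 4 ACU (Thr): third position 4-fold.
Codon 5 CUA (Leu): third position 4-fold.
Codon 6 GCG (Ala): third position 4-fold.
Codon 7 UAC (Tyr): third position 2-fold.
Codon 8 AUC (Ile): third position 3-fold.
Codon 9 GGA (Gly): third position 4-fold.
Codon 10 GAC (Asp): third position 2-fold.
Four-fold degenerate third positions: 5.

5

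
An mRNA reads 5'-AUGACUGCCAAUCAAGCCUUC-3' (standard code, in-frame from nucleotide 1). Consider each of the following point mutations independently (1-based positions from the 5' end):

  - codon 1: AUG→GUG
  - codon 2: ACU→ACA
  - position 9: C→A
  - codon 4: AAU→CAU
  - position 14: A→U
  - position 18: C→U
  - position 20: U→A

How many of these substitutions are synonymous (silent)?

3

Codon 1: AUG (Met) → GUG (Val) — missense.
Codon 2: ACU (Thr) → ACA (Thr) — synonymous.
Codon 3: GCC (Ala) → GCA (Ala) — synonymous.
Codon 4: AAU (Asn) → CAU (His) — missense.
Codon 5: CAA (Gln) → CUA (Leu) — missense.
Codon 6: GCC (Ala) → GCU (Ala) — synonymous.
Codon 7: UUC (Phe) → UAC (Tyr) — missense.
Synonymous: 3 of 7.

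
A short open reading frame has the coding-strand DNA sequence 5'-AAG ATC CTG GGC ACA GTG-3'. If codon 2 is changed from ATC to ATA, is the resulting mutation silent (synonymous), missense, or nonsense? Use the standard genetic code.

Position 6 falls in codon 2: ATC → Ile.
After the substitution the codon is ATA → Ile.
Both encode Ile, so the change is synonymous.

silent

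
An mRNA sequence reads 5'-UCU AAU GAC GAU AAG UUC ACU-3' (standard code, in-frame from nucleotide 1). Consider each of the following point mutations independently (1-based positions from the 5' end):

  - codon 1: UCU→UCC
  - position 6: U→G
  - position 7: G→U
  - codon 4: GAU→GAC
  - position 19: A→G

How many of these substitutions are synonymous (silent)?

2

Codon 1: UCU (Ser) → UCC (Ser) — synonymous.
Codon 2: AAU (Asn) → AAG (Lys) — missense.
Codon 3: GAC (Asp) → UAC (Tyr) — missense.
Codon 4: GAU (Asp) → GAC (Asp) — synonymous.
Codon 7: ACU (Thr) → GCU (Ala) — missense.
Synonymous: 2 of 5.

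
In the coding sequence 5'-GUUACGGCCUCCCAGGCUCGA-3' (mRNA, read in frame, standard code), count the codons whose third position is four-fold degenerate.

6

Codon 1 GUU (Val): third position 4-fold.
Codon 2 ACG (Thr): third position 4-fold.
Codon 3 GCC (Ala): third position 4-fold.
Codon 4 UCC (Ser): third position 4-fold.
Codon 5 CAG (Gln): third position 2-fold.
Codon 6 GCU (Ala): third position 4-fold.
Codon 7 CGA (Arg): third position 4-fold.
Four-fold degenerate third positions: 6.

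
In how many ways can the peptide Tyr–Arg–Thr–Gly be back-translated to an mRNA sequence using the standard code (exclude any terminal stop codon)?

Tyr: 2 codons.
Arg: 6 codons.
Thr: 4 codons.
Gly: 4 codons.
2 × 6 × 4 × 4 = 192.

192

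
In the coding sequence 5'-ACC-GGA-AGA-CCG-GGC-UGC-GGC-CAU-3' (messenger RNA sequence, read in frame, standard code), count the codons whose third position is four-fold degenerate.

Codon 1 ACC (Thr): third position 4-fold.
Codon 2 GGA (Gly): third position 4-fold.
Codon 3 AGA (Arg): third position 2-fold.
Codon 4 CCG (Pro): third position 4-fold.
Codon 5 GGC (Gly): third position 4-fold.
Codon 6 UGC (Cys): third position 2-fold.
Codon 7 GGC (Gly): third position 4-fold.
Codon 8 CAU (His): third position 2-fold.
Four-fold degenerate third positions: 5.

5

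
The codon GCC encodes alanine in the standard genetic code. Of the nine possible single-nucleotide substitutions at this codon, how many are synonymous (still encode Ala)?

3

Position 1: none → 0 synonymous.
Position 2: none → 0 synonymous.
Position 3: GCU, GCA, GCG → 3 synonymous.
Total: 0 + 0 + 3 = 3.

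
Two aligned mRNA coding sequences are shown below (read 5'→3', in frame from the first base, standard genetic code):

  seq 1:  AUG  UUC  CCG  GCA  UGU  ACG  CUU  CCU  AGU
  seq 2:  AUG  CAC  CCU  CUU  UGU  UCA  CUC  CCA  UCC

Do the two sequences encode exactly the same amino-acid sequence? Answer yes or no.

no

Codon 1: AUG Met / AUG Met — identical.
Codon 2: UUC Phe / CAC His — nonsynonymous.
Codon 3: CCG Pro / CCU Pro — synonymous.
Codon 4: GCA Ala / CUU Leu — nonsynonymous.
Codon 5: UGU Cys / UGU Cys — identical.
Codon 6: ACG Thr / UCA Ser — nonsynonymous.
Codon 7: CUU Leu / CUC Leu — synonymous.
Codon 8: CCU Pro / CCA Pro — synonymous.
Codon 9: AGU Ser / UCC Ser — synonymous.
Nonsynonymous differences: 3 → different protein.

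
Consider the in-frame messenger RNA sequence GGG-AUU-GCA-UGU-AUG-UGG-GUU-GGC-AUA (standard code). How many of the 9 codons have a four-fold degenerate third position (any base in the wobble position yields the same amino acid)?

4

Codon 1 GGG (Gly): third position 4-fold.
Codon 2 AUU (Ile): third position 3-fold.
Codon 3 GCA (Ala): third position 4-fold.
Codon 4 UGU (Cys): third position 2-fold.
Codon 5 AUG (Met): third position 1-fold.
Codon 6 UGG (Trp): third position 1-fold.
Codon 7 GUU (Val): third position 4-fold.
Codon 8 GGC (Gly): third position 4-fold.
Codon 9 AUA (Ile): third position 3-fold.
Four-fold degenerate third positions: 4.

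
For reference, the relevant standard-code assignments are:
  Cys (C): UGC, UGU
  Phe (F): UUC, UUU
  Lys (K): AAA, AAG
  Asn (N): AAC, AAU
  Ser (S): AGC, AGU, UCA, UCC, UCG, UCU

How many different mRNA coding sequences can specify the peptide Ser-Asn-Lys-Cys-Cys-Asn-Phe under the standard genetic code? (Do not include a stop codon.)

Ser: 6 codons.
Asn: 2 codons.
Lys: 2 codons.
Cys: 2 codons.
Cys: 2 codons.
Asn: 2 codons.
Phe: 2 codons.
6 × 2 × 2 × 2 × 2 × 2 × 2 = 384.

384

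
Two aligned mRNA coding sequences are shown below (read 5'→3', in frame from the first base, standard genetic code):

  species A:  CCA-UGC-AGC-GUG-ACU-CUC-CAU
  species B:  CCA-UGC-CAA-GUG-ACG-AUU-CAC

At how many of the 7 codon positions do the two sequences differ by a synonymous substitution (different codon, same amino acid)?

2

Codon 1: CCA Pro / CCA Pro — identical.
Codon 2: UGC Cys / UGC Cys — identical.
Codon 3: AGC Ser / CAA Gln — nonsynonymous.
Codon 4: GUG Val / GUG Val — identical.
Codon 5: ACU Thr / ACG Thr — synonymous.
Codon 6: CUC Leu / AUU Ile — nonsynonymous.
Codon 7: CAU His / CAC His — synonymous.
Synonymous differences: 2.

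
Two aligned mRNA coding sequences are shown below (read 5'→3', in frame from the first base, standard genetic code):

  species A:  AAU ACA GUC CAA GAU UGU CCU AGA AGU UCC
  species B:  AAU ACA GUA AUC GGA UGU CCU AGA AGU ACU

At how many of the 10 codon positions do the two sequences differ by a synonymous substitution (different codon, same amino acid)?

1

Codon 1: AAU Asn / AAU Asn — identical.
Codon 2: ACA Thr / ACA Thr — identical.
Codon 3: GUC Val / GUA Val — synonymous.
Codon 4: CAA Gln / AUC Ile — nonsynonymous.
Codon 5: GAU Asp / GGA Gly — nonsynonymous.
Codon 6: UGU Cys / UGU Cys — identical.
Codon 7: CCU Pro / CCU Pro — identical.
Codon 8: AGA Arg / AGA Arg — identical.
Codon 9: AGU Ser / AGU Ser — identical.
Codon 10: UCC Ser / ACU Thr — nonsynonymous.
Synonymous differences: 1.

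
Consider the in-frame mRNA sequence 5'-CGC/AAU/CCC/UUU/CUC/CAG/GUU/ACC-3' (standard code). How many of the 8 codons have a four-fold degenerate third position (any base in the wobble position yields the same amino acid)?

Codon 1 CGC (Arg): third position 4-fold.
Codon 2 AAU (Asn): third position 2-fold.
Codon 3 CCC (Pro): third position 4-fold.
Codon 4 UUU (Phe): third position 2-fold.
Codon 5 CUC (Leu): third position 4-fold.
Codon 6 CAG (Gln): third position 2-fold.
Codon 7 GUU (Val): third position 4-fold.
Codon 8 ACC (Thr): third position 4-fold.
Four-fold degenerate third positions: 5.

5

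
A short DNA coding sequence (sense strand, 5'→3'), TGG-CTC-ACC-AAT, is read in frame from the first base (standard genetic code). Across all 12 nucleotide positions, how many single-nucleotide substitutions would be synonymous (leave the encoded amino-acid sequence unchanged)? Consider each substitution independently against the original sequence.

7

Codon 1 (TGG, Trp): 0 synonymous substitutions.
Codon 2 (CTC, Leu): 3 synonymous substitutions.
Codon 3 (ACC, Thr): 3 synonymous substitutions.
Codon 4 (AAT, Asn): 1 synonymous substitution.
Total: 0 + 3 + 3 + 1 = 7.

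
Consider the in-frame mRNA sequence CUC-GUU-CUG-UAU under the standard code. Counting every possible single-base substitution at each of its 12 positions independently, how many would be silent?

11

Codon 1 (CUC, Leu): 3 synonymous substitutions.
Codon 2 (GUU, Val): 3 synonymous substitutions.
Codon 3 (CUG, Leu): 4 synonymous substitutions.
Codon 4 (UAU, Tyr): 1 synonymous substitution.
Total: 3 + 3 + 4 + 1 = 11.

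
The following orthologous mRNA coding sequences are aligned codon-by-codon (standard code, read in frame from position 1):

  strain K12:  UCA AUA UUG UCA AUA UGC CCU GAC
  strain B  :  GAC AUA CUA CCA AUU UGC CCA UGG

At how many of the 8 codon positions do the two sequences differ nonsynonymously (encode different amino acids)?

Codon 1: UCA Ser / GAC Asp — nonsynonymous.
Codon 2: AUA Ile / AUA Ile — identical.
Codon 3: UUG Leu / CUA Leu — synonymous.
Codon 4: UCA Ser / CCA Pro — nonsynonymous.
Codon 5: AUA Ile / AUU Ile — synonymous.
Codon 6: UGC Cys / UGC Cys — identical.
Codon 7: CCU Pro / CCA Pro — synonymous.
Codon 8: GAC Asp / UGG Trp — nonsynonymous.
Nonsynonymous differences: 3.

3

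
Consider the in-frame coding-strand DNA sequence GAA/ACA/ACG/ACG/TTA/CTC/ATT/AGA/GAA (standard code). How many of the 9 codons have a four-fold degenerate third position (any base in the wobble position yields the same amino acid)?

4

Codon 1 GAA (Glu): third position 2-fold.
Codon 2 ACA (Thr): third position 4-fold.
Codon 3 ACG (Thr): third position 4-fold.
Codon 4 ACG (Thr): third position 4-fold.
Codon 5 TTA (Leu): third position 2-fold.
Codon 6 CTC (Leu): third position 4-fold.
Codon 7 ATT (Ile): third position 3-fold.
Codon 8 AGA (Arg): third position 2-fold.
Codon 9 GAA (Glu): third position 2-fold.
Four-fold degenerate third positions: 4.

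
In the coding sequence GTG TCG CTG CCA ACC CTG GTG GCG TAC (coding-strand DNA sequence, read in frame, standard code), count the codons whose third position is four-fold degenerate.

8

Codon 1 GTG (Val): third position 4-fold.
Codon 2 TCG (Ser): third position 4-fold.
Codon 3 CTG (Leu): third position 4-fold.
Codon 4 CCA (Pro): third position 4-fold.
Codon 5 ACC (Thr): third position 4-fold.
Codon 6 CTG (Leu): third position 4-fold.
Codon 7 GTG (Val): third position 4-fold.
Codon 8 GCG (Ala): third position 4-fold.
Codon 9 TAC (Tyr): third position 2-fold.
Four-fold degenerate third positions: 8.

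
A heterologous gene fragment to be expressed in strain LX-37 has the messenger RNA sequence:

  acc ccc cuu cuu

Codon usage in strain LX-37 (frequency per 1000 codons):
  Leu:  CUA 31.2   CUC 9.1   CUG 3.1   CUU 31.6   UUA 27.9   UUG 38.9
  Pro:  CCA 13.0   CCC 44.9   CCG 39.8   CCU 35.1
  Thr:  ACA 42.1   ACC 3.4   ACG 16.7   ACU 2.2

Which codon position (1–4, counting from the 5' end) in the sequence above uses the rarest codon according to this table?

1

Codon 1 ACC (Thr): 3.4 per 1000.
Codon 2 CCC (Pro): 44.9 per 1000.
Codon 3 CUU (Leu): 31.6 per 1000.
Codon 4 CUU (Leu): 31.6 per 1000.
Lowest frequency is 3.4 at codon 1.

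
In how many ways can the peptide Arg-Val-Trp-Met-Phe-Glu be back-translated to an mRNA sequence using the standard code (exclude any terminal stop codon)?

96

Arg: 6 codons.
Val: 4 codons.
Trp: 1 codon.
Met: 1 codon.
Phe: 2 codons.
Glu: 2 codons.
6 × 4 × 1 × 1 × 2 × 2 = 96.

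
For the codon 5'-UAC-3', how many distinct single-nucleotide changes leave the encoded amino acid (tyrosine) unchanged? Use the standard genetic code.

Position 1: none → 0 synonymous.
Position 2: none → 0 synonymous.
Position 3: UAU → 1 synonymous.
Total: 0 + 0 + 1 = 1.

1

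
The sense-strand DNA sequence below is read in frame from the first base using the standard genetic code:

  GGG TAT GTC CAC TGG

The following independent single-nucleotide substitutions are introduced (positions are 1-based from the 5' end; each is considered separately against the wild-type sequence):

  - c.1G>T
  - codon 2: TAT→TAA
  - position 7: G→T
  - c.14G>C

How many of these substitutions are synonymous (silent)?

0

Codon 1: GGG (Gly) → TGG (Trp) — missense.
Codon 2: TAT (Tyr) → TAA (Stop) — nonsense.
Codon 3: GTC (Val) → TTC (Phe) — missense.
Codon 5: TGG (Trp) → TCG (Ser) — missense.
Synonymous: 0 of 4.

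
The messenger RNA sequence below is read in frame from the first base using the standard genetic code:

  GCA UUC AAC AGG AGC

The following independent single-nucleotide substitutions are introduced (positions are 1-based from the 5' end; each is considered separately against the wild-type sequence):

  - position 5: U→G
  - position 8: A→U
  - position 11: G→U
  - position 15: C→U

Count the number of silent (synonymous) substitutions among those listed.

1

Codon 2: UUC (Phe) → UGC (Cys) — missense.
Codon 3: AAC (Asn) → AUC (Ile) — missense.
Codon 4: AGG (Arg) → AUG (Met) — missense.
Codon 5: AGC (Ser) → AGU (Ser) — synonymous.
Synonymous: 1 of 4.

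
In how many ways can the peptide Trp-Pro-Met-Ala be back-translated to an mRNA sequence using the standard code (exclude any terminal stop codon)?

Trp: 1 codon.
Pro: 4 codons.
Met: 1 codon.
Ala: 4 codons.
1 × 4 × 1 × 4 = 16.

16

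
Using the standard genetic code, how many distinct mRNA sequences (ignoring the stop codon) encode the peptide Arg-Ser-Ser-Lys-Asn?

864

Arg: 6 codons.
Ser: 6 codons.
Ser: 6 codons.
Lys: 2 codons.
Asn: 2 codons.
6 × 6 × 6 × 2 × 2 = 864.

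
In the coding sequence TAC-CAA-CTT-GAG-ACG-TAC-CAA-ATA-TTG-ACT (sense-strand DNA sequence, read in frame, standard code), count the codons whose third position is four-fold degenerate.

3

Codon 1 TAC (Tyr): third position 2-fold.
Codon 2 CAA (Gln): third position 2-fold.
Codon 3 CTT (Leu): third position 4-fold.
Codon 4 GAG (Glu): third position 2-fold.
Codon 5 ACG (Thr): third position 4-fold.
Codon 6 TAC (Tyr): third position 2-fold.
Codon 7 CAA (Gln): third position 2-fold.
Codon 8 ATA (Ile): third position 3-fold.
Codon 9 TTG (Leu): third position 2-fold.
Codon 10 ACT (Thr): third position 4-fold.
Four-fold degenerate third positions: 3.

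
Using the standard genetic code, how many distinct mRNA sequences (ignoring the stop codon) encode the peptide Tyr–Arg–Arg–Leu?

432

Tyr: 2 codons.
Arg: 6 codons.
Arg: 6 codons.
Leu: 6 codons.
2 × 6 × 6 × 6 = 432.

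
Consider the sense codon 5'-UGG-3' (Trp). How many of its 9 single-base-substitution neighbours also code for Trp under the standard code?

0

Position 1: none → 0 synonymous.
Position 2: none → 0 synonymous.
Position 3: none → 0 synonymous.
Total: 0 + 0 + 0 = 0.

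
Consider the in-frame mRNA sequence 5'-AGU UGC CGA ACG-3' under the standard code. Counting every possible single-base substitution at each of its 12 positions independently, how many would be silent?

Codon 1 (AGU, Ser): 1 synonymous substitution.
Codon 2 (UGC, Cys): 1 synonymous substitution.
Codon 3 (CGA, Arg): 4 synonymous substitutions.
Codon 4 (ACG, Thr): 3 synonymous substitutions.
Total: 1 + 1 + 4 + 3 = 9.

9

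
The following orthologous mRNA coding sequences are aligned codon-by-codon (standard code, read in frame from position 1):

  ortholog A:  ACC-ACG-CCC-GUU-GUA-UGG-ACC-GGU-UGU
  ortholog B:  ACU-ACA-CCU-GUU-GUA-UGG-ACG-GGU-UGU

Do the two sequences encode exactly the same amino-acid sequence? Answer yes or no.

Codon 1: ACC Thr / ACU Thr — synonymous.
Codon 2: ACG Thr / ACA Thr — synonymous.
Codon 3: CCC Pro / CCU Pro — synonymous.
Codon 4: GUU Val / GUU Val — identical.
Codon 5: GUA Val / GUA Val — identical.
Codon 6: UGG Trp / UGG Trp — identical.
Codon 7: ACC Thr / ACG Thr — synonymous.
Codon 8: GGU Gly / GGU Gly — identical.
Codon 9: UGU Cys / UGU Cys — identical.
Nonsynonymous differences: 0 → same protein.

yes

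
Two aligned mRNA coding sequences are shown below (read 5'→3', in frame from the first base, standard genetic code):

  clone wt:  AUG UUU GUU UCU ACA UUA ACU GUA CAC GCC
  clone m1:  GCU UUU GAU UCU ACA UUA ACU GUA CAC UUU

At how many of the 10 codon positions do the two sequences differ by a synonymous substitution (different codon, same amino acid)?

0

Codon 1: AUG Met / GCU Ala — nonsynonymous.
Codon 2: UUU Phe / UUU Phe — identical.
Codon 3: GUU Val / GAU Asp — nonsynonymous.
Codon 4: UCU Ser / UCU Ser — identical.
Codon 5: ACA Thr / ACA Thr — identical.
Codon 6: UUA Leu / UUA Leu — identical.
Codon 7: ACU Thr / ACU Thr — identical.
Codon 8: GUA Val / GUA Val — identical.
Codon 9: CAC His / CAC His — identical.
Codon 10: GCC Ala / UUU Phe — nonsynonymous.
Synonymous differences: 0.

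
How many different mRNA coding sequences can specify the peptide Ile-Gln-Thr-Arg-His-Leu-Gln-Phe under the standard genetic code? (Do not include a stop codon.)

6912

Ile: 3 codons.
Gln: 2 codons.
Thr: 4 codons.
Arg: 6 codons.
His: 2 codons.
Leu: 6 codons.
Gln: 2 codons.
Phe: 2 codons.
3 × 2 × 4 × 6 × 2 × 6 × 2 × 2 = 6912.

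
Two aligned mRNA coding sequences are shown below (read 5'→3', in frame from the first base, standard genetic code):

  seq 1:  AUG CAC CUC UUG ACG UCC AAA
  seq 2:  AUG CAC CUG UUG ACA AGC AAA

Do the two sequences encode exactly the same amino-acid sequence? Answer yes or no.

yes

Codon 1: AUG Met / AUG Met — identical.
Codon 2: CAC His / CAC His — identical.
Codon 3: CUC Leu / CUG Leu — synonymous.
Codon 4: UUG Leu / UUG Leu — identical.
Codon 5: ACG Thr / ACA Thr — synonymous.
Codon 6: UCC Ser / AGC Ser — synonymous.
Codon 7: AAA Lys / AAA Lys — identical.
Nonsynonymous differences: 0 → same protein.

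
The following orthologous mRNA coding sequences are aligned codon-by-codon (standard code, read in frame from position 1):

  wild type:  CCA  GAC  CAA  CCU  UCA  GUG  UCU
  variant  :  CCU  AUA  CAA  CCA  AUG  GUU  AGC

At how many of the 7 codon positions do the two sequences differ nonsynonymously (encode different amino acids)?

2

Codon 1: CCA Pro / CCU Pro — synonymous.
Codon 2: GAC Asp / AUA Ile — nonsynonymous.
Codon 3: CAA Gln / CAA Gln — identical.
Codon 4: CCU Pro / CCA Pro — synonymous.
Codon 5: UCA Ser / AUG Met — nonsynonymous.
Codon 6: GUG Val / GUU Val — synonymous.
Codon 7: UCU Ser / AGC Ser — synonymous.
Nonsynonymous differences: 2.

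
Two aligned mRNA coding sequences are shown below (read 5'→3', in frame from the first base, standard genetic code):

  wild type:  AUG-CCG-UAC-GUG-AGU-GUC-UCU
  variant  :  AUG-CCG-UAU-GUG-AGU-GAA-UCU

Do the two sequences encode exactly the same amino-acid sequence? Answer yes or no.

Codon 1: AUG Met / AUG Met — identical.
Codon 2: CCG Pro / CCG Pro — identical.
Codon 3: UAC Tyr / UAU Tyr — synonymous.
Codon 4: GUG Val / GUG Val — identical.
Codon 5: AGU Ser / AGU Ser — identical.
Codon 6: GUC Val / GAA Glu — nonsynonymous.
Codon 7: UCU Ser / UCU Ser — identical.
Nonsynonymous differences: 1 → different protein.

no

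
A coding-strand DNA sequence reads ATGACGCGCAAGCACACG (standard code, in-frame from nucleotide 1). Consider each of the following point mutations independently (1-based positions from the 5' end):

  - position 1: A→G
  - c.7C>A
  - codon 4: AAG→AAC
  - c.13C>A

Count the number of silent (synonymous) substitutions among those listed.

Codon 1: ATG (Met) → GTG (Val) — missense.
Codon 3: CGC (Arg) → AGC (Ser) — missense.
Codon 4: AAG (Lys) → AAC (Asn) — missense.
Codon 5: CAC (His) → AAC (Asn) — missense.
Synonymous: 0 of 4.

0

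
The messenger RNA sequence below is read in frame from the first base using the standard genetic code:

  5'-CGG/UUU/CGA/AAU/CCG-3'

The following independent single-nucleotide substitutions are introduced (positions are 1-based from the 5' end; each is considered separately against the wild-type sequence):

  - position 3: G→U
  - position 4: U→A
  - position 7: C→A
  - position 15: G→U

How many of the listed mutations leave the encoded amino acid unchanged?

3

Codon 1: CGG (Arg) → CGU (Arg) — synonymous.
Codon 2: UUU (Phe) → AUU (Ile) — missense.
Codon 3: CGA (Arg) → AGA (Arg) — synonymous.
Codon 5: CCG (Pro) → CCU (Pro) — synonymous.
Synonymous: 3 of 4.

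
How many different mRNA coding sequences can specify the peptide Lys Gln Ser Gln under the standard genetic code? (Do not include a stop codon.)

48

Lys: 2 codons.
Gln: 2 codons.
Ser: 6 codons.
Gln: 2 codons.
2 × 2 × 6 × 2 = 48.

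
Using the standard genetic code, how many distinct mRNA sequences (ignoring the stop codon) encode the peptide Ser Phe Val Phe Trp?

96

Ser: 6 codons.
Phe: 2 codons.
Val: 4 codons.
Phe: 2 codons.
Trp: 1 codon.
6 × 2 × 4 × 2 × 1 = 96.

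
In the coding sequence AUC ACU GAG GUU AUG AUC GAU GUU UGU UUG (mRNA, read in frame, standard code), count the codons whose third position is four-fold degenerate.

3

Codon 1 AUC (Ile): third position 3-fold.
Codon 2 ACU (Thr): third position 4-fold.
Codon 3 GAG (Glu): third position 2-fold.
Codon 4 GUU (Val): third position 4-fold.
Codon 5 AUG (Met): third position 1-fold.
Codon 6 AUC (Ile): third position 3-fold.
Codon 7 GAU (Asp): third position 2-fold.
Codon 8 GUU (Val): third position 4-fold.
Codon 9 UGU (Cys): third position 2-fold.
Codon 10 UUG (Leu): third position 2-fold.
Four-fold degenerate third positions: 3.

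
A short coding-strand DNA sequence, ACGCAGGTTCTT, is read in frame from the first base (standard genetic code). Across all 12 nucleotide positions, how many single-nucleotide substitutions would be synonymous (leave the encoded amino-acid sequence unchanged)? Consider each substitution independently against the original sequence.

Codon 1 (ACG, Thr): 3 synonymous substitutions.
Codon 2 (CAG, Gln): 1 synonymous substitution.
Codon 3 (GTT, Val): 3 synonymous substitutions.
Codon 4 (CTT, Leu): 3 synonymous substitutions.
Total: 3 + 1 + 3 + 3 = 10.

10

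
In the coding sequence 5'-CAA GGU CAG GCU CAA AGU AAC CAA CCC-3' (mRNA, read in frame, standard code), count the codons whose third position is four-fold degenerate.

3

Codon 1 CAA (Gln): third position 2-fold.
Codon 2 GGU (Gly): third position 4-fold.
Codon 3 CAG (Gln): third position 2-fold.
Codon 4 GCU (Ala): third position 4-fold.
Codon 5 CAA (Gln): third position 2-fold.
Codon 6 AGU (Ser): third position 2-fold.
Codon 7 AAC (Asn): third position 2-fold.
Codon 8 CAA (Gln): third position 2-fold.
Codon 9 CCC (Pro): third position 4-fold.
Four-fold degenerate third positions: 3.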